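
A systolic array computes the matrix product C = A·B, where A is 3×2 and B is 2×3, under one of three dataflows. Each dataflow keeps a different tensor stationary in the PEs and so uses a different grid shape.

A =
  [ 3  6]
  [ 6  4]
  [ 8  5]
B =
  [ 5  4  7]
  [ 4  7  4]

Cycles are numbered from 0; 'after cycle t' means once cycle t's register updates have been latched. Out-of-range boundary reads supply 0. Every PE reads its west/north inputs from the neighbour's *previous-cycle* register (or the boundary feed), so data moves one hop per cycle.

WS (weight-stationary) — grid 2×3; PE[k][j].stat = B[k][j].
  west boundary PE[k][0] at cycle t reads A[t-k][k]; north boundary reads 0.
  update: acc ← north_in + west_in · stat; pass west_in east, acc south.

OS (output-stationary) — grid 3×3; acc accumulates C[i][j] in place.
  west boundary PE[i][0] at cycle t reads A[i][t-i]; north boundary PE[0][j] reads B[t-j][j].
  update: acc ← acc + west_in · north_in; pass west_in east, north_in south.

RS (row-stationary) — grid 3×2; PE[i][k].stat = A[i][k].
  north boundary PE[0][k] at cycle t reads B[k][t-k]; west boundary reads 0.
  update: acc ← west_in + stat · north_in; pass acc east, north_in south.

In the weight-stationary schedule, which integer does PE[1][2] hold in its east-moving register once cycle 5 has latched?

register = 5

Tracing WS — 2×3 array, target PE[1][2]:
  [0] (0,2) acc=0 (h:0 v:0)
  [0] (1,1) acc=0 (h:0 v:0)
  [0] (1,2) acc=0 (h:0 v:0)
  [1] (0,2) acc=0 (h:0 v:0)
  [1] (1,1) acc=0 (h:0 v:0)
  [1] (1,2) acc=0 (h:0 v:0)
  [2] (0,2) acc=21 (h:3 v:21)
  [2] (1,1) acc=54 (h:6 v:54)
  [2] (1,2) acc=0 (h:0 v:0)
  [3] (0,2) acc=42 (h:6 v:42)
  [3] (1,1) acc=52 (h:4 v:52)
  [3] (1,2) acc=45 (h:6 v:45)
  [4] (0,2) acc=56 (h:8 v:56)
  [4] (1,1) acc=67 (h:5 v:67)
  [4] (1,2) acc=58 (h:4 v:58)
  [5] (0,2) acc=0 (h:0 v:0)
  [5] (1,1) acc=0 (h:0 v:0)
  [5] (1,2) acc=76 (h:5 v:76)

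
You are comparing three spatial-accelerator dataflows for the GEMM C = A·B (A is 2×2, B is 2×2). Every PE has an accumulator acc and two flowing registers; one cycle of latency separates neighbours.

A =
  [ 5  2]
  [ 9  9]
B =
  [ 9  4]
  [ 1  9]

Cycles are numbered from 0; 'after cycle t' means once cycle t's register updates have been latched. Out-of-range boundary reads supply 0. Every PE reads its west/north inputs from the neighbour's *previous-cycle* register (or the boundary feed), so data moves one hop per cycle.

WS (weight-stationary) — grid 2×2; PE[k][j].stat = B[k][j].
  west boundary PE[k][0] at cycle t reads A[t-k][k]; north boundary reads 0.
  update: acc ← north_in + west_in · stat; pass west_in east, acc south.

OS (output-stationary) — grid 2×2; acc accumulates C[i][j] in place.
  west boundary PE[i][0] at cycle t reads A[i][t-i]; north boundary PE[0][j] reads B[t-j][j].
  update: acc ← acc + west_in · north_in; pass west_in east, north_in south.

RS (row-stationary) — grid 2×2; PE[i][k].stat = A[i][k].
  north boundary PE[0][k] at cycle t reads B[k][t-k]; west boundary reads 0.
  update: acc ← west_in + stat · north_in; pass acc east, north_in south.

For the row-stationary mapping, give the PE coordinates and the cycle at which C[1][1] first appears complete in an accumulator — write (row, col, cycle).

(row, col, cycle) = (1, 1, 3)

RS — PE[1][1] is where C[1][1] collects:
  @0  [1,1]  acc 0  |  →0  ↓0
  @1  [1,1]  acc 0  |  →0  ↓0
  @2  [1,1]  acc 90  |  →90  ↓1
  @3  [1,1]  acc 117  |  →117  ↓9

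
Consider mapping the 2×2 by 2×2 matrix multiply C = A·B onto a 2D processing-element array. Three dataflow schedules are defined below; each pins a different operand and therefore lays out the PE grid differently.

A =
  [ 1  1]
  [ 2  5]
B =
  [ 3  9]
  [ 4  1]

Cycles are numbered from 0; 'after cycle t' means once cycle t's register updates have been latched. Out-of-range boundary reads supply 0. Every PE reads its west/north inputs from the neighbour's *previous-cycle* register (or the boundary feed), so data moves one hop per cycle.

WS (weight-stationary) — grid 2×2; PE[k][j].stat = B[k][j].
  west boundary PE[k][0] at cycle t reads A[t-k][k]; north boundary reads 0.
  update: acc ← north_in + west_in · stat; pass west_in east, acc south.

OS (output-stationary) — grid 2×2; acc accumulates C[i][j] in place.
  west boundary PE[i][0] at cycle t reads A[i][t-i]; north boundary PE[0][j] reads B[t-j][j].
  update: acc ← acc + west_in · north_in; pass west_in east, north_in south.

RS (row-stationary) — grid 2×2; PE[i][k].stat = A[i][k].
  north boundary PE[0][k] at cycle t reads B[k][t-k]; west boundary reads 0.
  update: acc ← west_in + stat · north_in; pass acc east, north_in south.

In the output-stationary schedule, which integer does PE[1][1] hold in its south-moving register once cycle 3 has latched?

register = 1

OS 2×2: PE[1][1] cycle-by-cycle (with neighbour feeds):
  cycle 0: PE[0][1] → acc 0, east 0, south 0
  cycle 0: PE[1][0] → acc 0, east 0, south 0
  cycle 0: PE[1][1] → acc 0, east 0, south 0
  cycle 1: PE[0][1] → acc 9, east 1, south 9
  cycle 1: PE[1][0] → acc 6, east 2, south 3
  cycle 1: PE[1][1] → acc 0, east 0, south 0
  cycle 2: PE[0][1] → acc 10, east 1, south 1
  cycle 2: PE[1][0] → acc 26, east 5, south 4
  cycle 2: PE[1][1] → acc 18, east 2, south 9
  cycle 3: PE[0][1] → acc 10, east 0, south 0
  cycle 3: PE[1][0] → acc 26, east 0, south 0
  cycle 3: PE[1][1] → acc 23, east 5, south 1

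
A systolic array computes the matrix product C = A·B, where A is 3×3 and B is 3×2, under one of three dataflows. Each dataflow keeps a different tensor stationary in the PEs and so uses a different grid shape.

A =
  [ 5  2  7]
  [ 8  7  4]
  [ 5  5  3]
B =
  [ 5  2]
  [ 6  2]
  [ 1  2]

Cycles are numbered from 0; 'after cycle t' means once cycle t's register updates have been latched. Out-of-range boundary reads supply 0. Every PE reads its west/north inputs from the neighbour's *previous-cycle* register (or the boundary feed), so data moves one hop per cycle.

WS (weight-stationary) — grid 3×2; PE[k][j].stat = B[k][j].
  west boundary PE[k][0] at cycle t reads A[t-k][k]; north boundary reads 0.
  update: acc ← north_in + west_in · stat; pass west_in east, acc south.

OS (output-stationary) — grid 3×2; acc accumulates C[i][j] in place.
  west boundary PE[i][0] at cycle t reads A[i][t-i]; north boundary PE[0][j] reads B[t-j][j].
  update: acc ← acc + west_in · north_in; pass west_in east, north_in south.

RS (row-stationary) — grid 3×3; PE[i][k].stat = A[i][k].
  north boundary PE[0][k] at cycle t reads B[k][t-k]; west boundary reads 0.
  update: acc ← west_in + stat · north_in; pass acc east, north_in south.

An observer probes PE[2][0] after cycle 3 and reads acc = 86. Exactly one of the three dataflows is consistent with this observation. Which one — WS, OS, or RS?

dataflow = WS

WS [3×2] PE[2][0] across cycles:
  0: (2,0).acc=0  regs=<0,0>
  1: (2,0).acc=0  regs=<0,0>
  2: (2,0).acc=44  regs=<7,44>
  3: (2,0).acc=86  regs=<4,86>
OS [3×2] PE[2][0] across cycles:
  0: (2,0).acc=0  regs=<0,0>
  1: (2,0).acc=0  regs=<0,0>
  2: (2,0).acc=25  regs=<5,5>
  3: (2,0).acc=55  regs=<5,6>
RS [3×3] PE[2][0] across cycles:
  0: (2,0).acc=0  regs=<0,0>
  1: (2,0).acc=0  regs=<0,0>
  2: (2,0).acc=25  regs=<25,5>
  3: (2,0).acc=10  regs=<10,2>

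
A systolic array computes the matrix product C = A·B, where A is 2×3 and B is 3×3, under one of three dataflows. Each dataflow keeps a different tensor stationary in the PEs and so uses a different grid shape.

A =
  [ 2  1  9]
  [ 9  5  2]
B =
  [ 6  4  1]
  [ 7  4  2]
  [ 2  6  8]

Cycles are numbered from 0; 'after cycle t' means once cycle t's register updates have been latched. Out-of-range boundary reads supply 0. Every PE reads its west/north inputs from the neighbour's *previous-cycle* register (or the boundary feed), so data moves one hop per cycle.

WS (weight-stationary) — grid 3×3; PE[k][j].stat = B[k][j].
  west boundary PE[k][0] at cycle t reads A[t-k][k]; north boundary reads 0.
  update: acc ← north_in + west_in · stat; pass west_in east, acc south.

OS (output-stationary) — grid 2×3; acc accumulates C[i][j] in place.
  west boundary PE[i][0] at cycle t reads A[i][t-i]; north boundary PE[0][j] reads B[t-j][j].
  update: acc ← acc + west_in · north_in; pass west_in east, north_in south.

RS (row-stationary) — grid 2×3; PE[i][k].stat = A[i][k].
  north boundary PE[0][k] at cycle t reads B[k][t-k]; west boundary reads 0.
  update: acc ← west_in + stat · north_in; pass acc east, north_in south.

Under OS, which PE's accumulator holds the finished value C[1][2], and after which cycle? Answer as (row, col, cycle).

OS: C[1][2] accumulates in PE[1][2]:
  [0] (1,2) acc=0 (h:0 v:0)
  [1] (1,2) acc=0 (h:0 v:0)
  [2] (1,2) acc=0 (h:0 v:0)
  [3] (1,2) acc=9 (h:9 v:1)
  [4] (1,2) acc=19 (h:5 v:2)
  [5] (1,2) acc=35 (h:2 v:8)

(row, col, cycle) = (1, 2, 5)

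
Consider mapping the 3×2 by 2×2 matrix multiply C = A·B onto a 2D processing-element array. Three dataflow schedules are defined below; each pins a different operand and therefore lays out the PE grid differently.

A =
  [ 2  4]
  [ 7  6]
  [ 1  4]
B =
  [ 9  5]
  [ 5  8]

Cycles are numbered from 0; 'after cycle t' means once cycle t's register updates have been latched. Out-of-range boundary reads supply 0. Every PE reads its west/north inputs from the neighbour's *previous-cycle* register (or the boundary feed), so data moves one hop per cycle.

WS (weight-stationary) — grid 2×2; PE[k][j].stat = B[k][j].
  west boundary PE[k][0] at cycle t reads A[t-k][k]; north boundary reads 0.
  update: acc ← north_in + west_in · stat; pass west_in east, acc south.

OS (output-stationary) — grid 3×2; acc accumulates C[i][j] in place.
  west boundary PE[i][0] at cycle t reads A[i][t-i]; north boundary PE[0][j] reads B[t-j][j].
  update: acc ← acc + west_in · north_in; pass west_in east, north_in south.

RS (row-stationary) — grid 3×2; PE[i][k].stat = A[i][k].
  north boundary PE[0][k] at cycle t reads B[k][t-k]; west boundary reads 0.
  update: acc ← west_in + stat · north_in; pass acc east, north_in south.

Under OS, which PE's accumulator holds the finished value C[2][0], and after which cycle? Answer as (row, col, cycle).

OS: C[2][0] accumulates in PE[2][0]:
  @0  [2,0]  acc 0  |  →0  ↓0
  @1  [2,0]  acc 0  |  →0  ↓0
  @2  [2,0]  acc 9  |  →1  ↓9
  @3  [2,0]  acc 29  |  →4  ↓5

(row, col, cycle) = (2, 0, 3)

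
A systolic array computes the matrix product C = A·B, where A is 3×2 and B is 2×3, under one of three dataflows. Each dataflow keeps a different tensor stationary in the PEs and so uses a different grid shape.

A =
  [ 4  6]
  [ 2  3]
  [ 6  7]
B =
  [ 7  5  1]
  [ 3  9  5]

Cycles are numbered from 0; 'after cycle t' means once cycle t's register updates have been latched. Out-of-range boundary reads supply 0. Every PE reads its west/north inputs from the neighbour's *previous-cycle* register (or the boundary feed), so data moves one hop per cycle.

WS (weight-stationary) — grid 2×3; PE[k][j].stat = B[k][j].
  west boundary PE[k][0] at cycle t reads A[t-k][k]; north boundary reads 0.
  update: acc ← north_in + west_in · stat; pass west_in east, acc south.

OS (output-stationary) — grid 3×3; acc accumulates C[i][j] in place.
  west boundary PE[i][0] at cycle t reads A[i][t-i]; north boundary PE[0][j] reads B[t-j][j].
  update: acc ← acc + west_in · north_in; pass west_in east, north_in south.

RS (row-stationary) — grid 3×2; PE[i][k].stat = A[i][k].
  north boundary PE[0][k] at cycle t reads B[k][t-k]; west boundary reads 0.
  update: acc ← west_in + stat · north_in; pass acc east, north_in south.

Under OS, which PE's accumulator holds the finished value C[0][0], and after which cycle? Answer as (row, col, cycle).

Under OS, C[0][0] lands at PE[0][0]:
  step 0 · PE0,0: acc=28; fwd→4 fwd↓7
  step 1 · PE0,0: acc=46; fwd→6 fwd↓3

(row, col, cycle) = (0, 0, 1)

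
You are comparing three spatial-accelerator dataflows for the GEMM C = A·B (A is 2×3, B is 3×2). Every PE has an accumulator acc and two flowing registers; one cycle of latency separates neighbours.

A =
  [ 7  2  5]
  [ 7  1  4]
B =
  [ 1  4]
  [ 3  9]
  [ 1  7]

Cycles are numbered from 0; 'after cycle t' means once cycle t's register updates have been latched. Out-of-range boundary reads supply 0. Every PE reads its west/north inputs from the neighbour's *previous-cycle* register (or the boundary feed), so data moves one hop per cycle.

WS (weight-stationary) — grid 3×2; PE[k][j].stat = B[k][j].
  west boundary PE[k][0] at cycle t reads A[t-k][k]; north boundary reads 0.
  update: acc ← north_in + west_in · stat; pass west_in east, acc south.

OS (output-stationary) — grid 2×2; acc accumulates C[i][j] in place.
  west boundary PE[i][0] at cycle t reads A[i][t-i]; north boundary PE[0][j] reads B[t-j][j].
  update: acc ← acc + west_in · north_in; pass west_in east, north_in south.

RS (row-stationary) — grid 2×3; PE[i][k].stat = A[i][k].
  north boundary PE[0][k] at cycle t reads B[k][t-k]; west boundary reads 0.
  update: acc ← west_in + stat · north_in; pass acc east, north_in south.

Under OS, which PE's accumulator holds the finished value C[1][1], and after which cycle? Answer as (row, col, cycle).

OS — PE[1][1] is where C[1][1] collects:
  after 0 — PE[1][1] acc=0, pass-E 0, pass-S 0
  after 1 — PE[1][1] acc=0, pass-E 0, pass-S 0
  after 2 — PE[1][1] acc=28, pass-E 7, pass-S 4
  after 3 — PE[1][1] acc=37, pass-E 1, pass-S 9
  after 4 — PE[1][1] acc=65, pass-E 4, pass-S 7

(row, col, cycle) = (1, 1, 4)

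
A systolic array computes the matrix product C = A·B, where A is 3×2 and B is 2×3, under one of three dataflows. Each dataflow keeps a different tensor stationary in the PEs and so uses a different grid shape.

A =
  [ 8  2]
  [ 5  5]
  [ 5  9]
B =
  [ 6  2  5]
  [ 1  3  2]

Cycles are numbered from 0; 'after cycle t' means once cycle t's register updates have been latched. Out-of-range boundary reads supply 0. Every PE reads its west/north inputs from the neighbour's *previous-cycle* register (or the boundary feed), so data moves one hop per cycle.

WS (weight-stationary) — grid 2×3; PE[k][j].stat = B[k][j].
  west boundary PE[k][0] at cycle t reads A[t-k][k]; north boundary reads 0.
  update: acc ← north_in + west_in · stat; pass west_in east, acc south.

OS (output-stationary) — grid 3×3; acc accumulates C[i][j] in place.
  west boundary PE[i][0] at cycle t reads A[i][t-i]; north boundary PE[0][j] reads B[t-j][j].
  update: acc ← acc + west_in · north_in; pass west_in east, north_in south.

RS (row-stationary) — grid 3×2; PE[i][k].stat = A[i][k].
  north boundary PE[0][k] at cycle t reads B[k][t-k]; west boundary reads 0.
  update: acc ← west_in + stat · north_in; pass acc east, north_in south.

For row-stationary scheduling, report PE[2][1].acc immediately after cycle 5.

PE[2][1].acc = 43

Tracing RS — 3×2 array, target PE[2][1]:
  @0  [1,1]  acc 0  |  →0  ↓0
  @0  [2,0]  acc 0  |  →0  ↓0
  @0  [2,1]  acc 0  |  →0  ↓0
  @1  [1,1]  acc 0  |  →0  ↓0
  @1  [2,0]  acc 0  |  →0  ↓0
  @1  [2,1]  acc 0  |  →0  ↓0
  @2  [1,1]  acc 35  |  →35  ↓1
  @2  [2,0]  acc 30  |  →30  ↓6
  @2  [2,1]  acc 0  |  →0  ↓0
  @3  [1,1]  acc 25  |  →25  ↓3
  @3  [2,0]  acc 10  |  →10  ↓2
  @3  [2,1]  acc 39  |  →39  ↓1
  @4  [1,1]  acc 35  |  →35  ↓2
  @4  [2,0]  acc 25  |  →25  ↓5
  @4  [2,1]  acc 37  |  →37  ↓3
  @5  [1,1]  acc 0  |  →0  ↓0
  @5  [2,0]  acc 0  |  →0  ↓0
  @5  [2,1]  acc 43  |  →43  ↓2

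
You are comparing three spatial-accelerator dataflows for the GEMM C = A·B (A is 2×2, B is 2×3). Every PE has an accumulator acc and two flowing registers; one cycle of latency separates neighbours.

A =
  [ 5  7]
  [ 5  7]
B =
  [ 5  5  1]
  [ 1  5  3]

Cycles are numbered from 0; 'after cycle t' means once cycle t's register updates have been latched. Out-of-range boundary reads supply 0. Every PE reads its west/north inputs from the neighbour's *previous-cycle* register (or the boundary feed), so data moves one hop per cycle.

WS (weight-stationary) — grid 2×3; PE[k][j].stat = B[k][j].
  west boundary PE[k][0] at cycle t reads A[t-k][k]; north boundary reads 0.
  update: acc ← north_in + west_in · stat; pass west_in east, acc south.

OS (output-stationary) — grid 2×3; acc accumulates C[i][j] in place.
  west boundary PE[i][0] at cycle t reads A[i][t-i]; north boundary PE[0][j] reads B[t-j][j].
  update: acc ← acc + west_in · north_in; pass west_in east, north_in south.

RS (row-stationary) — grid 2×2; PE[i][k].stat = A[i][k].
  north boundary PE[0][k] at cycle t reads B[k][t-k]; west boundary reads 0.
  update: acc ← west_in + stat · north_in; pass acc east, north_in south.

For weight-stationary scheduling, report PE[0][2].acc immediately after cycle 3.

PE[0][2].acc = 5

WS on a 2×3 grid — tracing PE[0][2] and its feeders:
  t=0 PE[0][1]: acc=0 h=0 v=0
  t=0 PE[0][2]: acc=0 h=0 v=0
  t=1 PE[0][1]: acc=25 h=5 v=25
  t=1 PE[0][2]: acc=0 h=0 v=0
  t=2 PE[0][1]: acc=25 h=5 v=25
  t=2 PE[0][2]: acc=5 h=5 v=5
  t=3 PE[0][1]: acc=0 h=0 v=0
  t=3 PE[0][2]: acc=5 h=5 v=5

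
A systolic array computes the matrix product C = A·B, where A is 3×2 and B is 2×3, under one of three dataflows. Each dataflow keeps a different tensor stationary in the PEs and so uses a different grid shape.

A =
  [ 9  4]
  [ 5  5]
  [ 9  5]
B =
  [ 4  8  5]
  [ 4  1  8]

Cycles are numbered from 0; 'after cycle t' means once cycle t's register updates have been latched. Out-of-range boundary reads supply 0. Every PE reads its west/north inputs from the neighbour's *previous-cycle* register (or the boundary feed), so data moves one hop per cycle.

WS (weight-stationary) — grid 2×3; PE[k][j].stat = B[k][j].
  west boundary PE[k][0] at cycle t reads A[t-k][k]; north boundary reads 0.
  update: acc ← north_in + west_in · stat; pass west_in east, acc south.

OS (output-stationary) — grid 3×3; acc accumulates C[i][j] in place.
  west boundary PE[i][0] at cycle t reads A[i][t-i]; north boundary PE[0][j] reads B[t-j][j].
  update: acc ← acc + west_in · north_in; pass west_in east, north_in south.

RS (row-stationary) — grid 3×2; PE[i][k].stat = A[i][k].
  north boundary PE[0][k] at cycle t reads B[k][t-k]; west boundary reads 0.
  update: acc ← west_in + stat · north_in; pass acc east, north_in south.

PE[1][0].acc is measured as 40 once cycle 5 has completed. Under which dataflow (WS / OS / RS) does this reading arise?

dataflow = OS

Under WS (2×3), PE[1][0]:
  c0 r1c0: 0 / 0 / 0
  c1 r1c0: 52 / 4 / 52
  c2 r1c0: 40 / 5 / 40
  c3 r1c0: 56 / 5 / 56
  c4 r1c0: 0 / 0 / 0
  c5 r1c0: 0 / 0 / 0
Under OS (3×3), PE[1][0]:
  c0 r1c0: 0 / 0 / 0
  c1 r1c0: 20 / 5 / 4
  c2 r1c0: 40 / 5 / 4
  c3 r1c0: 40 / 0 / 0
  c4 r1c0: 40 / 0 / 0
  c5 r1c0: 40 / 0 / 0
Under RS (3×2), PE[1][0]:
  c0 r1c0: 0 / 0 / 0
  c1 r1c0: 20 / 20 / 4
  c2 r1c0: 40 / 40 / 8
  c3 r1c0: 25 / 25 / 5
  c4 r1c0: 0 / 0 / 0
  c5 r1c0: 0 / 0 / 0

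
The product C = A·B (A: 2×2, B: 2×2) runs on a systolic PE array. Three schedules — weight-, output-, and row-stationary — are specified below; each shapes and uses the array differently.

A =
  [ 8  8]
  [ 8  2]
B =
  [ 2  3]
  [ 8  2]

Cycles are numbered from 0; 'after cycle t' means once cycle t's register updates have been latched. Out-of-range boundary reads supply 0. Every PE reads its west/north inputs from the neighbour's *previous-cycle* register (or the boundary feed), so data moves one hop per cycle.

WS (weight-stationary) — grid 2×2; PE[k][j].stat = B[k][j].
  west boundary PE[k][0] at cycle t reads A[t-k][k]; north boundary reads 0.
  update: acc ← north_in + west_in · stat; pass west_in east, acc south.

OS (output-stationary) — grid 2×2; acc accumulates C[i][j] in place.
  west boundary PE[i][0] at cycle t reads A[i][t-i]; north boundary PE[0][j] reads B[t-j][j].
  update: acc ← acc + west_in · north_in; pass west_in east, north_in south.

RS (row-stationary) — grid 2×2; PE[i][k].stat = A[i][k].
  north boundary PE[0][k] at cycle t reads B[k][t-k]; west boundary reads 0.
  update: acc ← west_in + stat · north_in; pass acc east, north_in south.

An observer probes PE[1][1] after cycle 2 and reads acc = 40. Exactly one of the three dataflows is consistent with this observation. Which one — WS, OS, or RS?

dataflow = WS

— WS: 2×2; PE[1][1] trace:
  cycle 0: PE[1][1] → acc 0, east 0, south 0
  cycle 1: PE[1][1] → acc 0, east 0, south 0
  cycle 2: PE[1][1] → acc 40, east 8, south 40
— OS: 2×2; PE[1][1] trace:
  cycle 0: PE[1][1] → acc 0, east 0, south 0
  cycle 1: PE[1][1] → acc 0, east 0, south 0
  cycle 2: PE[1][1] → acc 24, east 8, south 3
— RS: 2×2; PE[1][1] trace:
  cycle 0: PE[1][1] → acc 0, east 0, south 0
  cycle 1: PE[1][1] → acc 0, east 0, south 0
  cycle 2: PE[1][1] → acc 32, east 32, south 8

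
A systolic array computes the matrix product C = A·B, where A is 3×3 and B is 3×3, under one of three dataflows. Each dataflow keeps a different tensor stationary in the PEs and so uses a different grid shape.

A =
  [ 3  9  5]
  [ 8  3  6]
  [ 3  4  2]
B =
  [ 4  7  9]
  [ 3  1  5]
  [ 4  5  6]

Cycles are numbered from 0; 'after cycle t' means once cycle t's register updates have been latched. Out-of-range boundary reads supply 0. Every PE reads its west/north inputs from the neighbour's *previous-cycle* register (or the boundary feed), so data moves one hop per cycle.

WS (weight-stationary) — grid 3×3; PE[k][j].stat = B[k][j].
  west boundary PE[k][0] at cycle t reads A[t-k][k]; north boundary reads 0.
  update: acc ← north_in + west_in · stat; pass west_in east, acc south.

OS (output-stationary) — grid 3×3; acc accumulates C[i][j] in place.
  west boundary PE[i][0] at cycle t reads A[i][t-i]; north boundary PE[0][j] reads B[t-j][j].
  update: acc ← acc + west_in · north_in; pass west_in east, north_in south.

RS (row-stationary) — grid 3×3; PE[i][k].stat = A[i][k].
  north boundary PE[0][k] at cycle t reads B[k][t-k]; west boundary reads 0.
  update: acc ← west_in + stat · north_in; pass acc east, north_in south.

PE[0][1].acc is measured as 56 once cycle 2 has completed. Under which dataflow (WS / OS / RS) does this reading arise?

dataflow = WS

— WS: 3×3; PE[0][1] trace:
  [0] (0,1) acc=0 (h:0 v:0)
  [1] (0,1) acc=21 (h:3 v:21)
  [2] (0,1) acc=56 (h:8 v:56)
— OS: 3×3; PE[0][1] trace:
  [0] (0,1) acc=0 (h:0 v:0)
  [1] (0,1) acc=21 (h:3 v:7)
  [2] (0,1) acc=30 (h:9 v:1)
— RS: 3×3; PE[0][1] trace:
  [0] (0,1) acc=0 (h:0 v:0)
  [1] (0,1) acc=39 (h:39 v:3)
  [2] (0,1) acc=30 (h:30 v:1)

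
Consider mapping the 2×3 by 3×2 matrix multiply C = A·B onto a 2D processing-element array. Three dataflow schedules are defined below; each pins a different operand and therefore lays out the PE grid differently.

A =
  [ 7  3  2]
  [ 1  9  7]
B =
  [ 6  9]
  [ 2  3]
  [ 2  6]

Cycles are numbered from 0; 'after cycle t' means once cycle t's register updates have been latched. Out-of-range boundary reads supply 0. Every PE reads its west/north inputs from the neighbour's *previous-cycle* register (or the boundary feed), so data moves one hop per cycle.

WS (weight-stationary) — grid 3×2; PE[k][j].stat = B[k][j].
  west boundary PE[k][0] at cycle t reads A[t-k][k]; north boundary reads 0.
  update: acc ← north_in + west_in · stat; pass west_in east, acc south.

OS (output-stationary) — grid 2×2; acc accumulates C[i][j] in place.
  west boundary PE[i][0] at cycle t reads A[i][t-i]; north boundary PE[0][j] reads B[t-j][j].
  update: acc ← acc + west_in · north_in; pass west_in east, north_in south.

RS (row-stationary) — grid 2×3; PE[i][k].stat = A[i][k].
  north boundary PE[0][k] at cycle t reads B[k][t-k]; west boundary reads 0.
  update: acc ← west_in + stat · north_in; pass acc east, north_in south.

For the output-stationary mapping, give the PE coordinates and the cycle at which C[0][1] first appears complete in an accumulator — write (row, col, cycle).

(row, col, cycle) = (0, 1, 3)

OS: C[0][1] accumulates in PE[0][1]:
  t=0 PE[0][1]: acc=0 h=0 v=0
  t=1 PE[0][1]: acc=63 h=7 v=9
  t=2 PE[0][1]: acc=72 h=3 v=3
  t=3 PE[0][1]: acc=84 h=2 v=6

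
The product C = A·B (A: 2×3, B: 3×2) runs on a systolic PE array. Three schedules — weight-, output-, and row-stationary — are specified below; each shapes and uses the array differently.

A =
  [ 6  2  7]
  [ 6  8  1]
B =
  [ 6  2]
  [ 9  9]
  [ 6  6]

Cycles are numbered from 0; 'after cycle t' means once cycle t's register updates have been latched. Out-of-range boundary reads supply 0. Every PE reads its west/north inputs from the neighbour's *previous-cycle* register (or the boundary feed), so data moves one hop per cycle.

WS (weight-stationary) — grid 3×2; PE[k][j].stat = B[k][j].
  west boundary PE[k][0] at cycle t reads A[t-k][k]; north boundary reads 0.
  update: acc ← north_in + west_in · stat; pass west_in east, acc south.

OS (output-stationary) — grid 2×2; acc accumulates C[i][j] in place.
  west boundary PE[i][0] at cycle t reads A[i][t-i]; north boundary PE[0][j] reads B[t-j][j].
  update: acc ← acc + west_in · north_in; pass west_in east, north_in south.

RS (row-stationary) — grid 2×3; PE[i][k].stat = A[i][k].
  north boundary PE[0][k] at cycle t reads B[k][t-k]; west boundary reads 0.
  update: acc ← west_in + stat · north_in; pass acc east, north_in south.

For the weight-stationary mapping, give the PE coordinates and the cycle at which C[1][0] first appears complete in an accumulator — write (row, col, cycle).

(row, col, cycle) = (2, 0, 3)

Under WS, C[1][0] lands at PE[2][0]:
  step 0 · PE2,0: acc=0; fwd→0 fwd↓0
  step 1 · PE2,0: acc=0; fwd→0 fwd↓0
  step 2 · PE2,0: acc=96; fwd→7 fwd↓96
  step 3 · PE2,0: acc=114; fwd→1 fwd↓114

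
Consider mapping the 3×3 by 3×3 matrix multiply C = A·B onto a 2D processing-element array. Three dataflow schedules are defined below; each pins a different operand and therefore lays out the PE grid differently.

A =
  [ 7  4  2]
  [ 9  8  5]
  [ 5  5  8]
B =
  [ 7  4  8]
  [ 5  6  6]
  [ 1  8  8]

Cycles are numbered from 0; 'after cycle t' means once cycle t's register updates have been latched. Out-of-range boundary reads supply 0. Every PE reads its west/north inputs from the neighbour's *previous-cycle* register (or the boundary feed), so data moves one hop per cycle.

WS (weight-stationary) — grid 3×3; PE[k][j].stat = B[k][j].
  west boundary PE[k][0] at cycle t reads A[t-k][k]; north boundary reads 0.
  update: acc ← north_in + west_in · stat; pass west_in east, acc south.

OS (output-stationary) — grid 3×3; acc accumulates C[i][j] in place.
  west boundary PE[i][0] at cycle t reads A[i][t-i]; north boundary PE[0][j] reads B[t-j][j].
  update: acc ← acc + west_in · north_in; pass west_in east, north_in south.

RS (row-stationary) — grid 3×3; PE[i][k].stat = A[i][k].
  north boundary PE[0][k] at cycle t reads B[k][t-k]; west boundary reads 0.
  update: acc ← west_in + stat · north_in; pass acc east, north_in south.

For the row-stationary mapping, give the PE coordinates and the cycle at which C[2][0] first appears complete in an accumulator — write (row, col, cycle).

(row, col, cycle) = (2, 2, 4)

RS — PE[2][2] is where C[2][0] collects:
  0: (2,2).acc=0  regs=<0,0>
  1: (2,2).acc=0  regs=<0,0>
  2: (2,2).acc=0  regs=<0,0>
  3: (2,2).acc=0  regs=<0,0>
  4: (2,2).acc=68  regs=<68,1>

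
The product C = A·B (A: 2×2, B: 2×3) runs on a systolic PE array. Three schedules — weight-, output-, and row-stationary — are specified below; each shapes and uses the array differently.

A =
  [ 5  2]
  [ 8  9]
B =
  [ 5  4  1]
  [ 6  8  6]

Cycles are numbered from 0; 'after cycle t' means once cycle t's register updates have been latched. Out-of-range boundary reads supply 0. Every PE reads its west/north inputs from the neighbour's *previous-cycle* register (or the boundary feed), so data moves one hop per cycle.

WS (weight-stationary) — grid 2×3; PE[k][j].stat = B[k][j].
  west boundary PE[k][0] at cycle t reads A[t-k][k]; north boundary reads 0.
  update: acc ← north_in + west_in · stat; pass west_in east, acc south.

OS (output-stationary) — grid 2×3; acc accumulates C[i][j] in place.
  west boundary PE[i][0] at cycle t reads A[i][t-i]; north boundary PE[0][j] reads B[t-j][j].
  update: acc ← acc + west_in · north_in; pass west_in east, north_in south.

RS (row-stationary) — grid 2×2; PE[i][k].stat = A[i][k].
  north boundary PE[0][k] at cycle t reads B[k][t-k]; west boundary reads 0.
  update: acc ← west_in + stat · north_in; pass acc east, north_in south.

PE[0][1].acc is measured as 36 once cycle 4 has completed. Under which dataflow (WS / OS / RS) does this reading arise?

dataflow = OS

WS (2×3 grid), PE[0][1]:
  step 0 · PE0,1: acc=0; fwd→0 fwd↓0
  step 1 · PE0,1: acc=20; fwd→5 fwd↓20
  step 2 · PE0,1: acc=32; fwd→8 fwd↓32
  step 3 · PE0,1: acc=0; fwd→0 fwd↓0
  step 4 · PE0,1: acc=0; fwd→0 fwd↓0
OS (2×3 grid), PE[0][1]:
  step 0 · PE0,1: acc=0; fwd→0 fwd↓0
  step 1 · PE0,1: acc=20; fwd→5 fwd↓4
  step 2 · PE0,1: acc=36; fwd→2 fwd↓8
  step 3 · PE0,1: acc=36; fwd→0 fwd↓0
  step 4 · PE0,1: acc=36; fwd→0 fwd↓0
RS (2×2 grid), PE[0][1]:
  step 0 · PE0,1: acc=0; fwd→0 fwd↓0
  step 1 · PE0,1: acc=37; fwd→37 fwd↓6
  step 2 · PE0,1: acc=36; fwd→36 fwd↓8
  step 3 · PE0,1: acc=17; fwd→17 fwd↓6
  step 4 · PE0,1: acc=0; fwd→0 fwd↓0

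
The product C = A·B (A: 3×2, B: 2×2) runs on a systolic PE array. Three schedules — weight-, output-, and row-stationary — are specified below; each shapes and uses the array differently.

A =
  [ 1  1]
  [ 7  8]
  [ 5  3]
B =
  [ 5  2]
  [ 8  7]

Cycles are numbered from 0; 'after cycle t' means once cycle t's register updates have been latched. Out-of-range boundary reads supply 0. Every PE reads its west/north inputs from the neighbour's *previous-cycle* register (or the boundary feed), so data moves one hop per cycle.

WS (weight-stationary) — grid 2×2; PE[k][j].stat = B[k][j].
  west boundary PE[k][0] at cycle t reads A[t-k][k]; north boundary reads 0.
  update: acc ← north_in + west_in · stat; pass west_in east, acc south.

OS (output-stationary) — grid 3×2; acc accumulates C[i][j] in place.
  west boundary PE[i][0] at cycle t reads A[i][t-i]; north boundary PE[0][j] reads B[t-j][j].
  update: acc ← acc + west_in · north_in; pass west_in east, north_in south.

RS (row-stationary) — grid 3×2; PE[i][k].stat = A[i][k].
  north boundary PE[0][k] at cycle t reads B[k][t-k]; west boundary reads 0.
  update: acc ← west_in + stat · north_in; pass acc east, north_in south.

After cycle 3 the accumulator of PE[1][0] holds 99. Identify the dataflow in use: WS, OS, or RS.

WS [2×2] PE[1][0] across cycles:
  c0 r1c0: 0 / 0 / 0
  c1 r1c0: 13 / 1 / 13
  c2 r1c0: 99 / 8 / 99
  c3 r1c0: 49 / 3 / 49
OS [3×2] PE[1][0] across cycles:
  c0 r1c0: 0 / 0 / 0
  c1 r1c0: 35 / 7 / 5
  c2 r1c0: 99 / 8 / 8
  c3 r1c0: 99 / 0 / 0
RS [3×2] PE[1][0] across cycles:
  c0 r1c0: 0 / 0 / 0
  c1 r1c0: 35 / 35 / 5
  c2 r1c0: 14 / 14 / 2
  c3 r1c0: 0 / 0 / 0

dataflow = OS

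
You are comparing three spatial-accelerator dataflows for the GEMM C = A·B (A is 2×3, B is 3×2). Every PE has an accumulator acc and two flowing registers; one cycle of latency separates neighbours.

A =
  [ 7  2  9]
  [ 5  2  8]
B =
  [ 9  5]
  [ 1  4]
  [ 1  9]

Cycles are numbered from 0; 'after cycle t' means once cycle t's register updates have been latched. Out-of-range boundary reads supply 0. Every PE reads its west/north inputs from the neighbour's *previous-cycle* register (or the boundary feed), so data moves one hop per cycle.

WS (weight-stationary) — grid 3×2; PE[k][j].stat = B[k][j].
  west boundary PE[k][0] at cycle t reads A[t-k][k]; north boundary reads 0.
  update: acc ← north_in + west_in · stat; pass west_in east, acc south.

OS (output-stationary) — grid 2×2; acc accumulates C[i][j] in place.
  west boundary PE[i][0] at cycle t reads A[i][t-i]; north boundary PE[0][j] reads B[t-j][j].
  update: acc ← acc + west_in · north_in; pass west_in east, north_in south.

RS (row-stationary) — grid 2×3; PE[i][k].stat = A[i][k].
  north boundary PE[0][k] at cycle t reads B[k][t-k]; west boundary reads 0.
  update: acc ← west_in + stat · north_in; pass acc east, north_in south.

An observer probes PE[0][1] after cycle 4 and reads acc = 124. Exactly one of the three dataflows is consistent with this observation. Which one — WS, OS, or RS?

— WS: 3×2; PE[0][1] trace:
  t=0 PE[0][1]: acc=0 h=0 v=0
  t=1 PE[0][1]: acc=35 h=7 v=35
  t=2 PE[0][1]: acc=25 h=5 v=25
  t=3 PE[0][1]: acc=0 h=0 v=0
  t=4 PE[0][1]: acc=0 h=0 v=0
— OS: 2×2; PE[0][1] trace:
  t=0 PE[0][1]: acc=0 h=0 v=0
  t=1 PE[0][1]: acc=35 h=7 v=5
  t=2 PE[0][1]: acc=43 h=2 v=4
  t=3 PE[0][1]: acc=124 h=9 v=9
  t=4 PE[0][1]: acc=124 h=0 v=0
— RS: 2×3; PE[0][1] trace:
  t=0 PE[0][1]: acc=0 h=0 v=0
  t=1 PE[0][1]: acc=65 h=65 v=1
  t=2 PE[0][1]: acc=43 h=43 v=4
  t=3 PE[0][1]: acc=0 h=0 v=0
  t=4 PE[0][1]: acc=0 h=0 v=0

dataflow = OS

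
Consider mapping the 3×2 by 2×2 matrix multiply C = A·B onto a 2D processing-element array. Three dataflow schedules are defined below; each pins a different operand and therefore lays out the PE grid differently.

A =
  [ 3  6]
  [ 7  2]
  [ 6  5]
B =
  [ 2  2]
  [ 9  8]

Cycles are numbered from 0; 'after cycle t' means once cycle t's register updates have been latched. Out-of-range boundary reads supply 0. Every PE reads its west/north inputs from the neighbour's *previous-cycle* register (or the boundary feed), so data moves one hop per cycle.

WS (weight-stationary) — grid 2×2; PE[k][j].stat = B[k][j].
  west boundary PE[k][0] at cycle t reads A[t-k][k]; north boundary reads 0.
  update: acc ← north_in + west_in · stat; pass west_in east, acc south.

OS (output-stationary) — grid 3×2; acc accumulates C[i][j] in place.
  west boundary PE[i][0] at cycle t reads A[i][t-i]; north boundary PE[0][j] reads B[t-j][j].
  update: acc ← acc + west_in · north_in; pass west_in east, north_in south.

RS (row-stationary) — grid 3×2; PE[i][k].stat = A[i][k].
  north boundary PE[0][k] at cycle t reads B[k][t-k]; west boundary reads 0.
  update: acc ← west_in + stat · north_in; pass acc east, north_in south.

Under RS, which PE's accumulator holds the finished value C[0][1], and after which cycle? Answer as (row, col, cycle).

RS — PE[0][1] is where C[0][1] collects:
  [0] (0,1) acc=0 (h:0 v:0)
  [1] (0,1) acc=60 (h:60 v:9)
  [2] (0,1) acc=54 (h:54 v:8)

(row, col, cycle) = (0, 1, 2)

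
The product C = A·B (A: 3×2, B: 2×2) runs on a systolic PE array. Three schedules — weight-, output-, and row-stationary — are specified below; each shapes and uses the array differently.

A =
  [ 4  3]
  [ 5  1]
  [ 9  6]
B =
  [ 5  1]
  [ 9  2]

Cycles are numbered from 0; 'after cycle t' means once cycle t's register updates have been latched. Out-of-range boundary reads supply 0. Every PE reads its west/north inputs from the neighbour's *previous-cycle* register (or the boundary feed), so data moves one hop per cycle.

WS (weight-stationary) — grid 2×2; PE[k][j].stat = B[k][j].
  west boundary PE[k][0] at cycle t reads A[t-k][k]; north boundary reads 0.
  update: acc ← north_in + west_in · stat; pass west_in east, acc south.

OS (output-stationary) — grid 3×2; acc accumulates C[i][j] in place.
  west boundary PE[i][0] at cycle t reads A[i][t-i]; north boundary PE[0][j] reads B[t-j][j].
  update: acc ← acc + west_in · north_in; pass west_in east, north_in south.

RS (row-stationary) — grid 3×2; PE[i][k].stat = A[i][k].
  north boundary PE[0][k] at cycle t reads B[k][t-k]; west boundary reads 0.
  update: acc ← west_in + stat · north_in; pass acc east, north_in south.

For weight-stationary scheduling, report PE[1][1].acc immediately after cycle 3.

Tracing WS — 2×2 array, target PE[1][1]:
  c0 r0c1: 0 / 0 / 0
  c0 r1c0: 0 / 0 / 0
  c0 r1c1: 0 / 0 / 0
  c1 r0c1: 4 / 4 / 4
  c1 r1c0: 47 / 3 / 47
  c1 r1c1: 0 / 0 / 0
  c2 r0c1: 5 / 5 / 5
  c2 r1c0: 34 / 1 / 34
  c2 r1c1: 10 / 3 / 10
  c3 r0c1: 9 / 9 / 9
  c3 r1c0: 99 / 6 / 99
  c3 r1c1: 7 / 1 / 7

PE[1][1].acc = 7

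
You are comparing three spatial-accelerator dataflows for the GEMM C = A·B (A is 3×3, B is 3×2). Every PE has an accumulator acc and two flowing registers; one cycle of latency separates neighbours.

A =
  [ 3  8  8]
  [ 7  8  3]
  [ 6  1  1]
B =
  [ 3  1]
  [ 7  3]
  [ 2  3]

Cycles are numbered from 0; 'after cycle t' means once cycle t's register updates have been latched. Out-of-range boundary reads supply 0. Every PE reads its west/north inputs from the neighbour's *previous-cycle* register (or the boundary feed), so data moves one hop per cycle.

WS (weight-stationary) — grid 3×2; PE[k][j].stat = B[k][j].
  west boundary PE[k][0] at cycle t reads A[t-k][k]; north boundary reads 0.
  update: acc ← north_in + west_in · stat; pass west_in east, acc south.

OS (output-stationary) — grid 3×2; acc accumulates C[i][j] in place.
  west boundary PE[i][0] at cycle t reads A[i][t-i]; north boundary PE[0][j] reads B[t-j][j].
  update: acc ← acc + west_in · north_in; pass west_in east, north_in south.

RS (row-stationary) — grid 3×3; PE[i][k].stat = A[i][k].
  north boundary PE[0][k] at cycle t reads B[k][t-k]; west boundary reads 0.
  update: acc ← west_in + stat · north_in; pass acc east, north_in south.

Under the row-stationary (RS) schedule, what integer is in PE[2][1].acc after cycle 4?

PE[2][1].acc = 9

RS (3×3). Following PE[2][1] plus its west/north inputs:
  0: (1,1).acc=0  regs=<0,0>
  0: (2,0).acc=0  regs=<0,0>
  0: (2,1).acc=0  regs=<0,0>
  1: (1,1).acc=0  regs=<0,0>
  1: (2,0).acc=0  regs=<0,0>
  1: (2,1).acc=0  regs=<0,0>
  2: (1,1).acc=77  regs=<77,7>
  2: (2,0).acc=18  regs=<18,3>
  2: (2,1).acc=0  regs=<0,0>
  3: (1,1).acc=31  regs=<31,3>
  3: (2,0).acc=6  regs=<6,1>
  3: (2,1).acc=25  regs=<25,7>
  4: (1,1).acc=0  regs=<0,0>
  4: (2,0).acc=0  regs=<0,0>
  4: (2,1).acc=9  regs=<9,3>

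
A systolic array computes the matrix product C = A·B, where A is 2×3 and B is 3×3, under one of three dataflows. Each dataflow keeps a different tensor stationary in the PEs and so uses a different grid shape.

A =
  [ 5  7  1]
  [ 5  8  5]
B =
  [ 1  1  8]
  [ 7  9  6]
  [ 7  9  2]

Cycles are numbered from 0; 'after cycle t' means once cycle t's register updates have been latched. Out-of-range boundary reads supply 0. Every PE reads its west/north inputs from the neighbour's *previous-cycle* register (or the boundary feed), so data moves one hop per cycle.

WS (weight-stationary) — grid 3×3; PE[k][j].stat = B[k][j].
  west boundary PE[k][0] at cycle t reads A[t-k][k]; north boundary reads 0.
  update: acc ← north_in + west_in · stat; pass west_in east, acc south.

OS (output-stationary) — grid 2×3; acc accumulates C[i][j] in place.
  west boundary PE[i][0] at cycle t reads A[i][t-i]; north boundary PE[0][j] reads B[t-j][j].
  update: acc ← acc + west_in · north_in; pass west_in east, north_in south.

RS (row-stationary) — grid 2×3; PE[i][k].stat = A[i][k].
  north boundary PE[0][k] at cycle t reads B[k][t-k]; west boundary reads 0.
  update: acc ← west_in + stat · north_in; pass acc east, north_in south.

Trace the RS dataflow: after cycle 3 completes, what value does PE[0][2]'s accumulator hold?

Tracing RS — 2×3 array, target PE[0][2]:
  step 0 · PE0,1: acc=0; fwd→0 fwd↓0
  step 0 · PE0,2: acc=0; fwd→0 fwd↓0
  step 1 · PE0,1: acc=54; fwd→54 fwd↓7
  step 1 · PE0,2: acc=0; fwd→0 fwd↓0
  step 2 · PE0,1: acc=68; fwd→68 fwd↓9
  step 2 · PE0,2: acc=61; fwd→61 fwd↓7
  step 3 · PE0,1: acc=82; fwd→82 fwd↓6
  step 3 · PE0,2: acc=77; fwd→77 fwd↓9

PE[0][2].acc = 77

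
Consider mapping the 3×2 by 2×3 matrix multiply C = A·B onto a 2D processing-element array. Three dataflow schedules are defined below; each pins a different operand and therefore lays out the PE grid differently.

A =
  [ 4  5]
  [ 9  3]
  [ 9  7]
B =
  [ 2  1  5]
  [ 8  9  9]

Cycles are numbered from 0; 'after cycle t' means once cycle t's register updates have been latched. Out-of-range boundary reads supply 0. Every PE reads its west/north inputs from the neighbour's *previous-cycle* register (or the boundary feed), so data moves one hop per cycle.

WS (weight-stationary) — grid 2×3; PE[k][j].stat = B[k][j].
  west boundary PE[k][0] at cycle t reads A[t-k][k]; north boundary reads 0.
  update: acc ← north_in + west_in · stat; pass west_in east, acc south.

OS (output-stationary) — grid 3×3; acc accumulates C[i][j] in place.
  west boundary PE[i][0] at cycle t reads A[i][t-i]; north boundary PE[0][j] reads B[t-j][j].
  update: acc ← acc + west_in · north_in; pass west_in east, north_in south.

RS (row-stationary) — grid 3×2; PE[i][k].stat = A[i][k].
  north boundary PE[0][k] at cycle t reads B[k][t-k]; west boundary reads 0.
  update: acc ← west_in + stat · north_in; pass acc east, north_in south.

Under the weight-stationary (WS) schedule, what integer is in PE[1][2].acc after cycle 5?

PE[1][2].acc = 108

Tracing WS — 2×3 array, target PE[1][2]:
  step 0 · PE0,2: acc=0; fwd→0 fwd↓0
  step 0 · PE1,1: acc=0; fwd→0 fwd↓0
  step 0 · PE1,2: acc=0; fwd→0 fwd↓0
  step 1 · PE0,2: acc=0; fwd→0 fwd↓0
  step 1 · PE1,1: acc=0; fwd→0 fwd↓0
  step 1 · PE1,2: acc=0; fwd→0 fwd↓0
  step 2 · PE0,2: acc=20; fwd→4 fwd↓20
  step 2 · PE1,1: acc=49; fwd→5 fwd↓49
  step 2 · PE1,2: acc=0; fwd→0 fwd↓0
  step 3 · PE0,2: acc=45; fwd→9 fwd↓45
  step 3 · PE1,1: acc=36; fwd→3 fwd↓36
  step 3 · PE1,2: acc=65; fwd→5 fwd↓65
  step 4 · PE0,2: acc=45; fwd→9 fwd↓45
  step 4 · PE1,1: acc=72; fwd→7 fwd↓72
  step 4 · PE1,2: acc=72; fwd→3 fwd↓72
  step 5 · PE0,2: acc=0; fwd→0 fwd↓0
  step 5 · PE1,1: acc=0; fwd→0 fwd↓0
  step 5 · PE1,2: acc=108; fwd→7 fwd↓108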